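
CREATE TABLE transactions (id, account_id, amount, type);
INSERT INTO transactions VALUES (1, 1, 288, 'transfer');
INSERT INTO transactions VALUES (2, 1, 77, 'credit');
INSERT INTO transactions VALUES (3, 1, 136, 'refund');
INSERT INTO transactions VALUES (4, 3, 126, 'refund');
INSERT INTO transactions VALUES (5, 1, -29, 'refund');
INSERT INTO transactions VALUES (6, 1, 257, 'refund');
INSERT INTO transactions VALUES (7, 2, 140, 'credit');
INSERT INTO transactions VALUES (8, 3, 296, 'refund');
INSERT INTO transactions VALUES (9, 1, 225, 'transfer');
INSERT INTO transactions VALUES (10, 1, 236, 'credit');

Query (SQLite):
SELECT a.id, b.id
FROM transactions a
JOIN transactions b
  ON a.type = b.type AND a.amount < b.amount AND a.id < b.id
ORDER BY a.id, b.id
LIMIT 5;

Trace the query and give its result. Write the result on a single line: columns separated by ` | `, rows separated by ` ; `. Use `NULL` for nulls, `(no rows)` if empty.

2 | 7 ; 2 | 10 ; 3 | 6 ; 3 | 8 ; 4 | 6

Pairs (a,b) with same type, a.amount < b.amount, a.id < b.id.
type groups: credit:{2,7,10} refund:{3,4,5,6,8} transfer:{1,9}
Ordered by (a.id, b.id); first 5.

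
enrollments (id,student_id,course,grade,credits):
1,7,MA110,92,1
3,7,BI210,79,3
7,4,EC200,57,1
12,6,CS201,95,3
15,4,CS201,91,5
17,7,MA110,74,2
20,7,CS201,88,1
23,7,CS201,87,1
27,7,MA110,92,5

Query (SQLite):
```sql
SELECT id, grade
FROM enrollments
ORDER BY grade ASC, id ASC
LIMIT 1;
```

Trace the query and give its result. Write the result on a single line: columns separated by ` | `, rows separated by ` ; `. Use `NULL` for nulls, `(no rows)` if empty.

7 | 57

Sort by grade asc, tiebreak id asc: (57, id=7), (74, id=17), (79, id=3), (87, id=23) …. Take first 1.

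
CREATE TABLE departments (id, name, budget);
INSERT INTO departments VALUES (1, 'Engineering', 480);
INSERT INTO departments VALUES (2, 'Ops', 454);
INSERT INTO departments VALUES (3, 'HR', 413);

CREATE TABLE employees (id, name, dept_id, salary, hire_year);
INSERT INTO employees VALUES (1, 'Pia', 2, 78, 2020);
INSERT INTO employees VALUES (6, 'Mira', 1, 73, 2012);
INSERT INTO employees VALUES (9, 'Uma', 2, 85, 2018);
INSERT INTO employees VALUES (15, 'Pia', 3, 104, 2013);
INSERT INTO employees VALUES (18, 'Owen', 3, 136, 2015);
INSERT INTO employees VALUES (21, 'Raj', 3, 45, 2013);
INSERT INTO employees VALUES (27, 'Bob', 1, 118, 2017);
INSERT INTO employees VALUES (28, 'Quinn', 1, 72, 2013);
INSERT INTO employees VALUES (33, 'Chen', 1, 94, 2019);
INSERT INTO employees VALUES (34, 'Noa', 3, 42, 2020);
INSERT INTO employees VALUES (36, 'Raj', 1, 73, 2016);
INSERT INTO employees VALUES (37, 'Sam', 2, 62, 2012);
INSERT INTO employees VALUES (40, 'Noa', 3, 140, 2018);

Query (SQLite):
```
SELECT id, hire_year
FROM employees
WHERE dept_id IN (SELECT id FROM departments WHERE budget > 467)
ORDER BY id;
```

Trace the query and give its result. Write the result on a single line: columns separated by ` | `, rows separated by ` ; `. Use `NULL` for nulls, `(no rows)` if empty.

6 | 2012 ; 27 | 2017 ; 28 | 2013 ; 33 | 2019 ; 36 | 2016

Inner query: departments.id where budget > 467.
Outer: keep employees rows whose dept_id is in that set.
Inner query → {1}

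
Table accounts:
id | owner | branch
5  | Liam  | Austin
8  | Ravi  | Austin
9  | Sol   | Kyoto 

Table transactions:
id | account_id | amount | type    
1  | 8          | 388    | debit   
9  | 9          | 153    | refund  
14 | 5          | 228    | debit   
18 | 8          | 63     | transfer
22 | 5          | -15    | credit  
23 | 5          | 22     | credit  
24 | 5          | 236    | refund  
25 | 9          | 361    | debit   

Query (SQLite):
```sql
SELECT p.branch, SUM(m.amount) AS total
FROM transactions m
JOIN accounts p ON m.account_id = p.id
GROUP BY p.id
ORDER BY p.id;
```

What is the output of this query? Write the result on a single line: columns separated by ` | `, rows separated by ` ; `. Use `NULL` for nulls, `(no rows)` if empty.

Austin | 471 ; Austin | 451 ; Kyoto | 514

Join each transactions row to its accounts via account_id.
Group joined rows by accounts.id; compute SUM(m.amount) per group.
  5: ids {14, 22, 23, 24} → SUM(m.amount)=471
  8: ids {1, 18} → SUM(m.amount)=451
  9: ids {9, 25} → SUM(m.amount)=514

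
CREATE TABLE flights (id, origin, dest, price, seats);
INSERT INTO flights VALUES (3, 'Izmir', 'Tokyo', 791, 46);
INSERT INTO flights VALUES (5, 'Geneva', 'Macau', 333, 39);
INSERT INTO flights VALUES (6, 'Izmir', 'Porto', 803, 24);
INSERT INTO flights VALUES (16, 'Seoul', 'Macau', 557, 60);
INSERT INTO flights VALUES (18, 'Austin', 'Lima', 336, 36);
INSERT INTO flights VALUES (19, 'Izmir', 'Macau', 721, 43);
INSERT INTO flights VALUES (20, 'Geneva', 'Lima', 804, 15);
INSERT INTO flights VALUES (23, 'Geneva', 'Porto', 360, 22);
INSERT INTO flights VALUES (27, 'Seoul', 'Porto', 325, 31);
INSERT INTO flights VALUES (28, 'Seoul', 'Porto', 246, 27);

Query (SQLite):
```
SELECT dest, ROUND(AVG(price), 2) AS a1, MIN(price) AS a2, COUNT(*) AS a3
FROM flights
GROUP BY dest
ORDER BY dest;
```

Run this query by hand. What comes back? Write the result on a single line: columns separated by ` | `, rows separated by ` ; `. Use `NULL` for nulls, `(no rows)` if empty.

Group flights by dest.
Per group compute: ROUND(AVG(price), 2), MIN(price), COUNT(*).
  Lima: ids {18, 20} → ROUND(AVG(price), 2)=570, MIN(price)=336, COUNT(*)=2
  Macau: ids {5, 16, 19} → ROUND(AVG(price), 2)=537, MIN(price)=333, COUNT(*)=3
  Porto: ids {6, 23, 27, 28} → ROUND(AVG(price), 2)=433.5, MIN(price)=246, COUNT(*)=4
  Tokyo: ids {3} → ROUND(AVG(price), 2)=791, MIN(price)=791, COUNT(*)=1

Lima | 570 | 336 | 2 ; Macau | 537 | 333 | 3 ; Porto | 433.5 | 246 | 4 ; Tokyo | 791 | 791 | 1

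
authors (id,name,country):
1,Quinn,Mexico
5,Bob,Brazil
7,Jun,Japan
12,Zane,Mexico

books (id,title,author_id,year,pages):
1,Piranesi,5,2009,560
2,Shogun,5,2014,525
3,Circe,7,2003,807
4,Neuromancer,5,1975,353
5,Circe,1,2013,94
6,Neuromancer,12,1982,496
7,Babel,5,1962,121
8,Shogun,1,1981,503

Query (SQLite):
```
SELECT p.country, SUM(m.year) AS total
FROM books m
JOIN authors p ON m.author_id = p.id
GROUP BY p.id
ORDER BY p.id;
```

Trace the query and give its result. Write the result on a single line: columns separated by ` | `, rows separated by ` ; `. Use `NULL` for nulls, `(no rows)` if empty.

Join each books row to its authors via author_id.
Group joined rows by authors.id; compute SUM(m.year) per group.
  1: ids {5, 8} → SUM(m.year)=3994
  5: ids {1, 2, 4, 7} → SUM(m.year)=7960
  7: ids {3} → SUM(m.year)=2003
  12: ids {6} → SUM(m.year)=1982

Mexico | 3994 ; Brazil | 7960 ; Japan | 2003 ; Mexico | 1982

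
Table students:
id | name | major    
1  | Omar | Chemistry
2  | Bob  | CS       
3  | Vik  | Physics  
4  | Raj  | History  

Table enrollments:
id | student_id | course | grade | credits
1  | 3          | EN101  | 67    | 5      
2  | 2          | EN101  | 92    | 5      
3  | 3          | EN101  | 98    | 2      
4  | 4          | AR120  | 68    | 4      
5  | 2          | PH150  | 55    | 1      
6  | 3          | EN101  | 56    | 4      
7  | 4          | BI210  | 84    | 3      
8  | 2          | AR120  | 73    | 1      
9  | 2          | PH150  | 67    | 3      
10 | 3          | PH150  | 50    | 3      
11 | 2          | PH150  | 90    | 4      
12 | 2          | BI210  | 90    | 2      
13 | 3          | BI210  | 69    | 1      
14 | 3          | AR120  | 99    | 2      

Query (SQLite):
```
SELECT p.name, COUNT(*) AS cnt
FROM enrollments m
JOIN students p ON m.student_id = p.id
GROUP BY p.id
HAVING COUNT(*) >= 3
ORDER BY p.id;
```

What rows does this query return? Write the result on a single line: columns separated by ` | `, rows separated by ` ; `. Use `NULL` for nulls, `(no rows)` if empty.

Join each enrollments row to its students via student_id.
Group joined rows by students.id; compute COUNT(*) per group.
HAVING: keep groups with count ≥ 3.
  2: ids {2, 5, 8, 9, 11, 12} → COUNT(*)=6
  3: ids {1, 3, 6, 10, 13, 14} → COUNT(*)=6
  4: ids {4, 7} → COUNT(*)=2

Bob | 6 ; Vik | 6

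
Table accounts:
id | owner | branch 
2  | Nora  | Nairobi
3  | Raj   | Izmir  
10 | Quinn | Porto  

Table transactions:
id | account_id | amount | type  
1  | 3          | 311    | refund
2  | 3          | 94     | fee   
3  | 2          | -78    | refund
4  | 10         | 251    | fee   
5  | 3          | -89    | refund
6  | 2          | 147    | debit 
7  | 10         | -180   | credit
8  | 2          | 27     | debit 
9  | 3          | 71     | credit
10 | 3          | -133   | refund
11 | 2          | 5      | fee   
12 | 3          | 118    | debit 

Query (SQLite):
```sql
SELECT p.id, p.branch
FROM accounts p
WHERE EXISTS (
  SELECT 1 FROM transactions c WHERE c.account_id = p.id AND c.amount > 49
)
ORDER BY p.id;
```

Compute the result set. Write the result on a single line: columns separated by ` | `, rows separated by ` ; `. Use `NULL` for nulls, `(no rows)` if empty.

2 | Nairobi ; 3 | Izmir ; 10 | Porto

For each accounts row, check whether any transactions with matching account_id has amount > 49.
Keep rows where that is true.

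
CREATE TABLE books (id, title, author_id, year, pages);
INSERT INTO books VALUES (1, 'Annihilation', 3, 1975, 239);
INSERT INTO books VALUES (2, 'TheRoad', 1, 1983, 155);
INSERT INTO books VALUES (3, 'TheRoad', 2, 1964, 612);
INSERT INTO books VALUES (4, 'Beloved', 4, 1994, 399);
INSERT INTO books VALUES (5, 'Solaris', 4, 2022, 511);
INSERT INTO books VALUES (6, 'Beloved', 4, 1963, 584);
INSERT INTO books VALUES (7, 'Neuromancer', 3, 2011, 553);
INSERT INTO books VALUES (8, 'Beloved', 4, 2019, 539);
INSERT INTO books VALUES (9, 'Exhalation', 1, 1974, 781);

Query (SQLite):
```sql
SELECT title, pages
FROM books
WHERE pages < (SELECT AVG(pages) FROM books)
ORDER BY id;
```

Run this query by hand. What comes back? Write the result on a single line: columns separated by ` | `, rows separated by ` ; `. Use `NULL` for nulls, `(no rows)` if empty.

Annihilation | 239 ; TheRoad | 155 ; Beloved | 399

Scalar subquery: AVG(pages) over all books rows = 485.888889 (≈; comparison uses full precision).
Keep rows where pages < that value.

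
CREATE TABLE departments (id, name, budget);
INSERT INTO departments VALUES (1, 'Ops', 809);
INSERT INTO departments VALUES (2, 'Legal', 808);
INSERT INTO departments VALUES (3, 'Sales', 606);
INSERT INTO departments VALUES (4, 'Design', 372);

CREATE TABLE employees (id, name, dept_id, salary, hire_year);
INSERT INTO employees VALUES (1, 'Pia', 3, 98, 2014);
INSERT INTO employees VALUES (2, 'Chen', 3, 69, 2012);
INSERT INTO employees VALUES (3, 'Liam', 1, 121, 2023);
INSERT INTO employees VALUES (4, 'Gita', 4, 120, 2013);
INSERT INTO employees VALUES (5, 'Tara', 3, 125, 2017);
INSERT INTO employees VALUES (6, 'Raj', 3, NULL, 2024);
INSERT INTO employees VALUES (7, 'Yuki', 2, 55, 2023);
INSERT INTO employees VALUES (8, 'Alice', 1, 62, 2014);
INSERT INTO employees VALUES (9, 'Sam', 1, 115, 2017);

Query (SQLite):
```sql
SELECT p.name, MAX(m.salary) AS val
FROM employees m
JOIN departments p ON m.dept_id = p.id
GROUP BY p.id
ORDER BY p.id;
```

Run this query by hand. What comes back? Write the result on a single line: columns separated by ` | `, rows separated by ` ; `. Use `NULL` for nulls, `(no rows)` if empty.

Ops | 121 ; Legal | 55 ; Sales | 125 ; Design | 120

Join each employees row to its departments via dept_id.
Group joined rows by departments.id; compute MAX(m.salary) per group.
  1: ids {3, 8, 9} → MAX(m.salary)=121
  2: ids {7} → MAX(m.salary)=55
  3: ids {1, 2, 5, 6} → MAX(m.salary)=125
  4: ids {4} → MAX(m.salary)=120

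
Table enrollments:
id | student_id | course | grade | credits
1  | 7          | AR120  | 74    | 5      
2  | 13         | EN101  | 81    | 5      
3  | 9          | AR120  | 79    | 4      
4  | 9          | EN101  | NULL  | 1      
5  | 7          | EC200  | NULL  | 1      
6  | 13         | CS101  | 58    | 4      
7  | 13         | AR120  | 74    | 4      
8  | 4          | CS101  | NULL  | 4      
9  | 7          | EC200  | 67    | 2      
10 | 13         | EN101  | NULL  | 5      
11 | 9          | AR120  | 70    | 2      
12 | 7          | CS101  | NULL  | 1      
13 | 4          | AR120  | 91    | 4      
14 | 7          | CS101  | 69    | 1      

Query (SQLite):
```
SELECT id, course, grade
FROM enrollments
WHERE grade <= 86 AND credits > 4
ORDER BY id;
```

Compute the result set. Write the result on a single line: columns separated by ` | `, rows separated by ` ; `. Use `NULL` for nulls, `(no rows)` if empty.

1 | AR120 | 74 ; 2 | EN101 | 81

grade <= 86: ids {1, 2, 3, 6, 7, 9, 11, 14}
credits > 4: ids {1, 2, 10}
Combine with AND.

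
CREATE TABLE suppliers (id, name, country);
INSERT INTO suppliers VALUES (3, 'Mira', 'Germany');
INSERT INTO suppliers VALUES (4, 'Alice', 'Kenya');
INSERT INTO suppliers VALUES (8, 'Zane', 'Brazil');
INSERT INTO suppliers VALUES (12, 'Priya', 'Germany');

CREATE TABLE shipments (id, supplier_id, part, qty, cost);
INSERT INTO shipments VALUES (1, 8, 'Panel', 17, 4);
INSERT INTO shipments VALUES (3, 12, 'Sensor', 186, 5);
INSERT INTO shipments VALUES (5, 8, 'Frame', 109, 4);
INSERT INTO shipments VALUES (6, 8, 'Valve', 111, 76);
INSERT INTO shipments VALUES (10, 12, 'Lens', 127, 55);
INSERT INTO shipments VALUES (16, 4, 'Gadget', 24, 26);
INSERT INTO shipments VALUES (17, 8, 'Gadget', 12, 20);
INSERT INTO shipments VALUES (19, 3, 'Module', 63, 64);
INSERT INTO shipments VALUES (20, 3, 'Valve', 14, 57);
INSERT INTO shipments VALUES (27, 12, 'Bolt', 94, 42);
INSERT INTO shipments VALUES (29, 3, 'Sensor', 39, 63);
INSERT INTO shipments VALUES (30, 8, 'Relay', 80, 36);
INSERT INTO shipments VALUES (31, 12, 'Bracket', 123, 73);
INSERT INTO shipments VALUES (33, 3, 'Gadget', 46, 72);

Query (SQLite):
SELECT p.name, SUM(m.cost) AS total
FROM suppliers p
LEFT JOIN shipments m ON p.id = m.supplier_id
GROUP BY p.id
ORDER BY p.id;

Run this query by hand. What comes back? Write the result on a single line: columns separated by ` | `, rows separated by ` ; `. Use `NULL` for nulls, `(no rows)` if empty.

LEFT JOIN keeps every suppliers row; unmatched ones get NULL for shipments columns.
Group by suppliers.id and compute SUM(m.cost). SUM over an all-NULL group is NULL.
  3: ids {19, 20, 29, 33} → SUM(m.cost)=256
  4: ids {16} → SUM(m.cost)=26
  8: ids {1, 5, 6, 17, 30} → SUM(m.cost)=140
  12: ids {3, 10, 27, 31} → SUM(m.cost)=175

Mira | 256 ; Alice | 26 ; Zane | 140 ; Priya | 175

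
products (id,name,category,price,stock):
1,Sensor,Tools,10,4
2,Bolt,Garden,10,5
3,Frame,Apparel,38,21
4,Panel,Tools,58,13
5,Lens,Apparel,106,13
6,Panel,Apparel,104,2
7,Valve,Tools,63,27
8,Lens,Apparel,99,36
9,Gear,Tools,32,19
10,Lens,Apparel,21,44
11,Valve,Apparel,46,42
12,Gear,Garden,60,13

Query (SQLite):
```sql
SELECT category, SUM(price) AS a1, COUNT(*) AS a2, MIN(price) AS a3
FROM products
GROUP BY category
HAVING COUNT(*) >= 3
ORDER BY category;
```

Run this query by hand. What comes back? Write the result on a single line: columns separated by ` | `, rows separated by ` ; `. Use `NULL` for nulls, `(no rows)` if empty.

Apparel | 414 | 6 | 21 ; Tools | 163 | 4 | 10

Group products by category.
Per group compute: SUM(price), COUNT(*), MIN(price).
HAVING: drop groups with fewer than 3 rows.
  Apparel: ids {3, 5, 6, 8, 10, 11} → SUM(price)=414, COUNT(*)=6, MIN(price)=21
  Garden: ids {2, 12} → SUM(price)=70, COUNT(*)=2, MIN(price)=10
  Tools: ids {1, 4, 7, 9} → SUM(price)=163, COUNT(*)=4, MIN(price)=10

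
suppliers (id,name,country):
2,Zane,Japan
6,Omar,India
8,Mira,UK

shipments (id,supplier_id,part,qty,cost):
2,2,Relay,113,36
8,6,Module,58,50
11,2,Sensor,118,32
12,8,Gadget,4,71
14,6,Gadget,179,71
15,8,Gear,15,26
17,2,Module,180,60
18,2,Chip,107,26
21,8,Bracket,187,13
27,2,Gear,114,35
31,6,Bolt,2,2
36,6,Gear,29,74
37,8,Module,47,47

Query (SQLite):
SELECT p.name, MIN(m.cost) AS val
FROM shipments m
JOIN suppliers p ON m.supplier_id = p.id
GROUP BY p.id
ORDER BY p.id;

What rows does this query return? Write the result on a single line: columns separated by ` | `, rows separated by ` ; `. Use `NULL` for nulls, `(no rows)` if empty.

Join each shipments row to its suppliers via supplier_id.
Group joined rows by suppliers.id; compute MIN(m.cost) per group.
  2: ids {2, 11, 17, 18, 27} → MIN(m.cost)=26
  6: ids {8, 14, 31, 36} → MIN(m.cost)=2
  8: ids {12, 15, 21, 37} → MIN(m.cost)=13

Zane | 26 ; Omar | 2 ; Mira | 13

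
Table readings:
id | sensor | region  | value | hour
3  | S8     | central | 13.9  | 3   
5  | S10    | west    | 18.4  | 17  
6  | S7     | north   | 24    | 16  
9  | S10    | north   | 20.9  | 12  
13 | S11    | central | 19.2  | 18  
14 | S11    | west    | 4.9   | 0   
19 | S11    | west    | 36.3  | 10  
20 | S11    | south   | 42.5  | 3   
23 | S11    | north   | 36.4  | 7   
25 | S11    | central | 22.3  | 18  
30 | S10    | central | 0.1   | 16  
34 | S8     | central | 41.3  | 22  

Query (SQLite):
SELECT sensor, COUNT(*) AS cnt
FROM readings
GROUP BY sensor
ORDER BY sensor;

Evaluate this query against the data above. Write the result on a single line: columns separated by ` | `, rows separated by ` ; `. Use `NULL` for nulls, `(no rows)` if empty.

S10 | 3 ; S11 | 6 ; S7 | 1 ; S8 | 2

Partition readings by sensor; compute COUNT(*) within each group.
  S10: ids {5, 9, 30} → COUNT(*)=3
  S11: ids {13, 14, 19, 20, 23, 25} → COUNT(*)=6
  S7: ids {6} → COUNT(*)=1
  S8: ids {3, 34} → COUNT(*)=2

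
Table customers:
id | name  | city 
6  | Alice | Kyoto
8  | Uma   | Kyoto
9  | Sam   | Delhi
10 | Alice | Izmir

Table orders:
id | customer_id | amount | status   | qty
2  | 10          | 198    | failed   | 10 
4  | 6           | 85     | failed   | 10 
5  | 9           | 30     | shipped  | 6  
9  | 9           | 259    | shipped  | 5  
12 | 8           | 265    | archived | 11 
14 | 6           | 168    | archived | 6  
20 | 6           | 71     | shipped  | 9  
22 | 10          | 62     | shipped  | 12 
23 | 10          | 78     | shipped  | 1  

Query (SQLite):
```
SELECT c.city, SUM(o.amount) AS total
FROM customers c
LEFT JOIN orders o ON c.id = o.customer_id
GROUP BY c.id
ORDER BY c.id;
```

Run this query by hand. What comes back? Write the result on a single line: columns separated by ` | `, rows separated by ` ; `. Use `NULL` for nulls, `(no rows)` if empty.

Kyoto | 324 ; Kyoto | 265 ; Delhi | 289 ; Izmir | 338

LEFT JOIN keeps every customers row; unmatched ones get NULL for orders columns.
Group by customers.id and compute SUM(o.amount). SUM over an all-NULL group is NULL.
  6: ids {4, 14, 20} → SUM(o.amount)=324
  8: ids {12} → SUM(o.amount)=265
  9: ids {5, 9} → SUM(o.amount)=289
  10: ids {2, 22, 23} → SUM(o.amount)=338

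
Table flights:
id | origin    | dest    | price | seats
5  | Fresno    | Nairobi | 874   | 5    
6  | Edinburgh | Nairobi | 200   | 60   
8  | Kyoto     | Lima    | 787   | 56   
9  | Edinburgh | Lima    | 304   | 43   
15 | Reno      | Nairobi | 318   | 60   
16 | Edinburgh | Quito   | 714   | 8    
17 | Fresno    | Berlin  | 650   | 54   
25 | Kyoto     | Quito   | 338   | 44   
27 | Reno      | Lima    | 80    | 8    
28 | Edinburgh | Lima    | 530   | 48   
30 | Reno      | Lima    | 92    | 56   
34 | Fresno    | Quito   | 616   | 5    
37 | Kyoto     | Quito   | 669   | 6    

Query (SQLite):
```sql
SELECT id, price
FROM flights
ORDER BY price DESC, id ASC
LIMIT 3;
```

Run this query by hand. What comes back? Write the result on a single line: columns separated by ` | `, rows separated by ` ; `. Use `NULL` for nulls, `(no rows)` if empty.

5 | 874 ; 8 | 787 ; 16 | 714

Sort by price desc, tiebreak id asc: (874, id=5), (787, id=8), (714, id=16), (669, id=37), (650, id=17), (616, id=34) …. Take first 3.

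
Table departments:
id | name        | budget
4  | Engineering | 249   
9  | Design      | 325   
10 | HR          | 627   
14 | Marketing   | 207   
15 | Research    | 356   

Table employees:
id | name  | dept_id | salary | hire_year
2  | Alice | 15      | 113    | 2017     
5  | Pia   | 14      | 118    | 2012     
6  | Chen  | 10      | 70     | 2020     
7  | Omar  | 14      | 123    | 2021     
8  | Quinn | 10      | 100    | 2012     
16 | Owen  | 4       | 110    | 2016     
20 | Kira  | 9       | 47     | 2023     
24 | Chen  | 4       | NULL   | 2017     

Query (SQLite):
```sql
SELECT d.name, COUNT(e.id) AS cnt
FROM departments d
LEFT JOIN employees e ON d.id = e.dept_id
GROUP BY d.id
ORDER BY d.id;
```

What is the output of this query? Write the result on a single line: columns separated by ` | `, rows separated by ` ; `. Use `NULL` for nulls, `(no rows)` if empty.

Engineering | 2 ; Design | 1 ; HR | 2 ; Marketing | 2 ; Research | 1

LEFT JOIN keeps every departments row; unmatched ones get NULL for employees columns.
Group by departments.id and compute COUNT(e.id). COUNT(col) of an all-NULL group is 0.
  4: ids {16, 24} → COUNT(e.id)=2
  9: ids {20} → COUNT(e.id)=1
  10: ids {6, 8} → COUNT(e.id)=2
  14: ids {5, 7} → COUNT(e.id)=2
  15: ids {2} → COUNT(e.id)=1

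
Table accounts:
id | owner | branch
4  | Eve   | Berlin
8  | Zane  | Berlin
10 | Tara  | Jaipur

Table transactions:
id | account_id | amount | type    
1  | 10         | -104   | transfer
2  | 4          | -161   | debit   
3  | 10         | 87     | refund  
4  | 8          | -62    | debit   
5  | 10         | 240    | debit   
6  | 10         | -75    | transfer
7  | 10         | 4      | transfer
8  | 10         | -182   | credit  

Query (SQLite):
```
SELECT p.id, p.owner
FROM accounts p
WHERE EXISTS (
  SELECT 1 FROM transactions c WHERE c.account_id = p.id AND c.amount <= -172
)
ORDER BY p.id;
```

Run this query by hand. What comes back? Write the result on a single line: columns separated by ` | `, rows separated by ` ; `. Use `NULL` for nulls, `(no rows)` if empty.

For each accounts row, check whether any transactions with matching account_id has amount <= -172.
Keep rows where that is true.

10 | Tara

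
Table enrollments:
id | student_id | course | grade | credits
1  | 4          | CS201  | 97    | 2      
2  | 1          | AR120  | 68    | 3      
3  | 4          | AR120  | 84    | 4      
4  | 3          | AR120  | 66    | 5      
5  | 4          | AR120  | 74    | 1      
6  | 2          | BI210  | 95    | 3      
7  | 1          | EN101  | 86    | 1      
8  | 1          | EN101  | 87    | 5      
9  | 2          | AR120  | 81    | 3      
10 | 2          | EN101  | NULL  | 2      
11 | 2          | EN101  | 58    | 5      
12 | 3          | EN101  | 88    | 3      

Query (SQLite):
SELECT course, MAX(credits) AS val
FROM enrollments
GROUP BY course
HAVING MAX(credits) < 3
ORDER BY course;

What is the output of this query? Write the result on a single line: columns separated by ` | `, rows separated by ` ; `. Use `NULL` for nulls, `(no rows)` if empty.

CS201 | 2

Partition enrollments by course; compute MAX(credits) within each group.
HAVING: keep groups where MAX(credits) < 3.
  AR120: ids {2, 3, 4, 5, 9} → MAX(credits)=5
  BI210: ids {6} → MAX(credits)=3
  CS201: ids {1} → MAX(credits)=2
  EN101: ids {7, 8, 10, 11, 12} → MAX(credits)=5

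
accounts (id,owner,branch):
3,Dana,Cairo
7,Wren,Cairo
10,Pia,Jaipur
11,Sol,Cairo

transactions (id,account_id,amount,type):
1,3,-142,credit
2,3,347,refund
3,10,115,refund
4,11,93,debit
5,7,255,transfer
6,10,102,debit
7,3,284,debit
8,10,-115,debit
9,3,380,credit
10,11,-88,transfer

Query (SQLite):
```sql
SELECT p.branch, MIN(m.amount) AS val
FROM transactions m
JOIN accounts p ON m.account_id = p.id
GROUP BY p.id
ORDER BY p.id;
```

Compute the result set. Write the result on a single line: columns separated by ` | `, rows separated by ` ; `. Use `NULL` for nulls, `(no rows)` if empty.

Cairo | -142 ; Cairo | 255 ; Jaipur | -115 ; Cairo | -88

Join each transactions row to its accounts via account_id.
Group joined rows by accounts.id; compute MIN(m.amount) per group.
  3: ids {1, 2, 7, 9} → MIN(m.amount)=-142
  7: ids {5} → MIN(m.amount)=255
  10: ids {3, 6, 8} → MIN(m.amount)=-115
  11: ids {4, 10} → MIN(m.amount)=-88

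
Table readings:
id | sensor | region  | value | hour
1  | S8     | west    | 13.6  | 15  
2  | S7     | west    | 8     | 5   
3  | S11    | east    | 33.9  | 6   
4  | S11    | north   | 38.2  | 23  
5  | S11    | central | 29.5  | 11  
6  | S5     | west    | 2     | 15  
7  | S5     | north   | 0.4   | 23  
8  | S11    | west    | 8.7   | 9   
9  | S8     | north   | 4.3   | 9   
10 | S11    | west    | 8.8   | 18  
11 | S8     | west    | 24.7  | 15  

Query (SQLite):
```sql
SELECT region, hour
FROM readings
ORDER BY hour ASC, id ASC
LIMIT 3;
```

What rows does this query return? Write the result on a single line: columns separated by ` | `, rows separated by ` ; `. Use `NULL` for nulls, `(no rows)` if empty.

west | 5 ; east | 6 ; west | 9

Sort by hour asc, tiebreak id asc: (5, id=2), (6, id=3), (9, id=8), (9, id=9), (11, id=5), (15, id=1) …. Take first 3.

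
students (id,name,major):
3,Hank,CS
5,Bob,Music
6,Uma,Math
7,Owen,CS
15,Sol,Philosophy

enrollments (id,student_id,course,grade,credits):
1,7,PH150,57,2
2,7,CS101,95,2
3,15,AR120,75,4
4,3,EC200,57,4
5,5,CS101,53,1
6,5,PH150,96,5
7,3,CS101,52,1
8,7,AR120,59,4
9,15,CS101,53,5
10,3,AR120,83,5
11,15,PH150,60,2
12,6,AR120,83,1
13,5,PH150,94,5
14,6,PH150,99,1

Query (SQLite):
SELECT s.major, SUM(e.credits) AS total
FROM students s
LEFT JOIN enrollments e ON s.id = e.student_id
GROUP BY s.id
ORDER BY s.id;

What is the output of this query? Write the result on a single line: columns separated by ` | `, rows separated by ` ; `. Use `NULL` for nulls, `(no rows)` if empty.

LEFT JOIN keeps every students row; unmatched ones get NULL for enrollments columns.
Group by students.id and compute SUM(e.credits). SUM over an all-NULL group is NULL.
  3: ids {4, 7, 10} → SUM(e.credits)=10
  5: ids {5, 6, 13} → SUM(e.credits)=11
  6: ids {12, 14} → SUM(e.credits)=2
  7: ids {1, 2, 8} → SUM(e.credits)=8
  15: ids {3, 9, 11} → SUM(e.credits)=11

CS | 10 ; Music | 11 ; Math | 2 ; CS | 8 ; Philosophy | 11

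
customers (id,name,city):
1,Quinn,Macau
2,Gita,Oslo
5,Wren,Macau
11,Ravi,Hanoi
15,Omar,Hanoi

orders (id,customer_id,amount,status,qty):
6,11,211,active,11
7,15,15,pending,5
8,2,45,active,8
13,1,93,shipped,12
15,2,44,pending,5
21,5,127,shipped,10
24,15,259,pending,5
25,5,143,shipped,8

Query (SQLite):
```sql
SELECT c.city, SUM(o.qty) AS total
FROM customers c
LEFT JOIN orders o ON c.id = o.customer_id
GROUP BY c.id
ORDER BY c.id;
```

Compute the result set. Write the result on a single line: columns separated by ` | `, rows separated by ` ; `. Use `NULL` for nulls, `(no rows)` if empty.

Macau | 12 ; Oslo | 13 ; Macau | 18 ; Hanoi | 11 ; Hanoi | 10

LEFT JOIN keeps every customers row; unmatched ones get NULL for orders columns.
Group by customers.id and compute SUM(o.qty). SUM over an all-NULL group is NULL.
  1: ids {13} → SUM(o.qty)=12
  2: ids {8, 15} → SUM(o.qty)=13
  5: ids {21, 25} → SUM(o.qty)=18
  11: ids {6} → SUM(o.qty)=11
  15: ids {7, 24} → SUM(o.qty)=10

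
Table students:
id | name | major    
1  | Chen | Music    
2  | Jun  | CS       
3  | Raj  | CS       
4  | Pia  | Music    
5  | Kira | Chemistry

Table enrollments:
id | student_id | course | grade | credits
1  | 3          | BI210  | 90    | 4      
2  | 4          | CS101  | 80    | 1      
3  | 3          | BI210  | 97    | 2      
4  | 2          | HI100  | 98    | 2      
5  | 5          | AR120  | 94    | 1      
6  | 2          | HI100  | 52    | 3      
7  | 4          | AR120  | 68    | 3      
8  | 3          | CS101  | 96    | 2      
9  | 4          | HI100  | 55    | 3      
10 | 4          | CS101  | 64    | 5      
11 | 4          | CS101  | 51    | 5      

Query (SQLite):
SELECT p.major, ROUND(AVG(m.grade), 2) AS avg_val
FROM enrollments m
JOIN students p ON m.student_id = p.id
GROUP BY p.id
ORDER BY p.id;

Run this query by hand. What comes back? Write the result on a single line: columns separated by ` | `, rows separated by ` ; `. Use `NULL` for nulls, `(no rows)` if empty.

Join each enrollments row to its students via student_id.
Group joined rows by students.id; compute ROUND(AVG(m.grade), 2) per group.
  2: ids {4, 6} → ROUND(AVG(m.grade), 2)=75
  3: ids {1, 3, 8} → ROUND(AVG(m.grade), 2)=94.33
  4: ids {2, 7, 9, 10, 11} → ROUND(AVG(m.grade), 2)=63.6
  5: ids {5} → ROUND(AVG(m.grade), 2)=94

CS | 75 ; CS | 94.33 ; Music | 63.6 ; Chemistry | 94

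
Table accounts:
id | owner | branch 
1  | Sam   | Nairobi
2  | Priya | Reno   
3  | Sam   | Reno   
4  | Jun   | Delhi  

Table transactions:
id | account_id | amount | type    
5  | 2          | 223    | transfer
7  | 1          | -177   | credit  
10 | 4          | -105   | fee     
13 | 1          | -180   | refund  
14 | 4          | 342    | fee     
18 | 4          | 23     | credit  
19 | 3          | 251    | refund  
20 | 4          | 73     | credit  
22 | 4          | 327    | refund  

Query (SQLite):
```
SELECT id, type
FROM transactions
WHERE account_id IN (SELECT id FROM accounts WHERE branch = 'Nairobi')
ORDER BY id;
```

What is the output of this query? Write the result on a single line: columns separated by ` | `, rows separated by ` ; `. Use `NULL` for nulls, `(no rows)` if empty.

7 | credit ; 13 | refund

Inner query: accounts.id where branch = 'Nairobi'.
Outer: keep transactions rows whose account_id is in that set.
Inner query → {1}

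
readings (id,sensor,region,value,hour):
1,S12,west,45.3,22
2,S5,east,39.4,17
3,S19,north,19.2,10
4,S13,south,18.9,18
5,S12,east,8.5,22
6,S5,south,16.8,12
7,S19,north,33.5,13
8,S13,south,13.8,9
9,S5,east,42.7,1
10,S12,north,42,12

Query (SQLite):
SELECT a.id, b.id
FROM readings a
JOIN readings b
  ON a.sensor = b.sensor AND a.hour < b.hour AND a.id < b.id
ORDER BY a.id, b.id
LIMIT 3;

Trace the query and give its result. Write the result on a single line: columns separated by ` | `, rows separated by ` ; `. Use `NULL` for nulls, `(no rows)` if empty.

3 | 7

Pairs (a,b) with same sensor, a.hour < b.hour, a.id < b.id.
sensor groups: S12:{1,5,10} S13:{4,8} S19:{3,7} S5:{2,6,9}
Ordered by (a.id, b.id); first 3.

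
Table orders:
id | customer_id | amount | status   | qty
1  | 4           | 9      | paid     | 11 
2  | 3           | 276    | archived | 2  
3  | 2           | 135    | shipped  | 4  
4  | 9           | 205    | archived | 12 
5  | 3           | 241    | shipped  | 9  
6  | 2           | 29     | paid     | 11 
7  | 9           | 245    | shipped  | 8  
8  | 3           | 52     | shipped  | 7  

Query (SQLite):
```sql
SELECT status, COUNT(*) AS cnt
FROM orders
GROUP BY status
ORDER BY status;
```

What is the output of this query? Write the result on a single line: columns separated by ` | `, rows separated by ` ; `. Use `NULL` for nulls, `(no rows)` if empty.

Partition orders by status; compute COUNT(*) within each group.
  archived: ids {2, 4} → COUNT(*)=2
  paid: ids {1, 6} → COUNT(*)=2
  shipped: ids {3, 5, 7, 8} → COUNT(*)=4

archived | 2 ; paid | 2 ; shipped | 4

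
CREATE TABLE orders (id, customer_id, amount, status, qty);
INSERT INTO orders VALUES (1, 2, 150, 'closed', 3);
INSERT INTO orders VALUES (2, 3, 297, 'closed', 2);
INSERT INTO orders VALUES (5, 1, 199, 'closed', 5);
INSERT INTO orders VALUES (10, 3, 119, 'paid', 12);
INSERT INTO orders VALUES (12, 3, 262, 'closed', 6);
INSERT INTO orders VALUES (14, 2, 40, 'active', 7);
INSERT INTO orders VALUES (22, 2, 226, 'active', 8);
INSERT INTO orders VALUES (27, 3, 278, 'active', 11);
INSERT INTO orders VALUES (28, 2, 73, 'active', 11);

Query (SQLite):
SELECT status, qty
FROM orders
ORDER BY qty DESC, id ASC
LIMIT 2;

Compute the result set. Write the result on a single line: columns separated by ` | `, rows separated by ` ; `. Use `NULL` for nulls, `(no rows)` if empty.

paid | 12 ; active | 11

Sort by qty desc, tiebreak id asc: (12, id=10), (11, id=27), (11, id=28), (8, id=22), (7, id=14) …. Take first 2.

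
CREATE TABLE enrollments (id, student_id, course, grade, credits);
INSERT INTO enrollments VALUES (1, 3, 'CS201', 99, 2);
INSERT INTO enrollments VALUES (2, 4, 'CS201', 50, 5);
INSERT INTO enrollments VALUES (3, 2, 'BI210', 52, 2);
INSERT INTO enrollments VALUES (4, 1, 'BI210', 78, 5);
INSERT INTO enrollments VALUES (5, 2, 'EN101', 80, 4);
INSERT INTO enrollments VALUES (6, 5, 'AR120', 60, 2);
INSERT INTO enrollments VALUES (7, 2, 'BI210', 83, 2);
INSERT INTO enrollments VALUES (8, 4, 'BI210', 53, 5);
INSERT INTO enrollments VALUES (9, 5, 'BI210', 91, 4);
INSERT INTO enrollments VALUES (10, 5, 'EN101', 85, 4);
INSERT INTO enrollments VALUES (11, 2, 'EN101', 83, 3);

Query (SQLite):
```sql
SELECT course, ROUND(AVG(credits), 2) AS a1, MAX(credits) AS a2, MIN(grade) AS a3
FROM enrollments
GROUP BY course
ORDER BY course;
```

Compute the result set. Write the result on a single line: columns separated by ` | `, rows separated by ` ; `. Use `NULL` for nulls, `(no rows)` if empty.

AR120 | 2 | 2 | 60 ; BI210 | 3.6 | 5 | 52 ; CS201 | 3.5 | 5 | 50 ; EN101 | 3.67 | 4 | 80

Group enrollments by course.
Per group compute: ROUND(AVG(credits), 2), MAX(credits), MIN(grade).
  AR120: ids {6} → ROUND(AVG(credits), 2)=2, MAX(credits)=2, MIN(grade)=60
  BI210: ids {3, 4, 7, 8, 9} → ROUND(AVG(credits), 2)=3.6, MAX(credits)=5, MIN(grade)=52
  CS201: ids {1, 2} → ROUND(AVG(credits), 2)=3.5, MAX(credits)=5, MIN(grade)=50
  EN101: ids {5, 10, 11} → ROUND(AVG(credits), 2)=3.67, MAX(credits)=4, MIN(grade)=80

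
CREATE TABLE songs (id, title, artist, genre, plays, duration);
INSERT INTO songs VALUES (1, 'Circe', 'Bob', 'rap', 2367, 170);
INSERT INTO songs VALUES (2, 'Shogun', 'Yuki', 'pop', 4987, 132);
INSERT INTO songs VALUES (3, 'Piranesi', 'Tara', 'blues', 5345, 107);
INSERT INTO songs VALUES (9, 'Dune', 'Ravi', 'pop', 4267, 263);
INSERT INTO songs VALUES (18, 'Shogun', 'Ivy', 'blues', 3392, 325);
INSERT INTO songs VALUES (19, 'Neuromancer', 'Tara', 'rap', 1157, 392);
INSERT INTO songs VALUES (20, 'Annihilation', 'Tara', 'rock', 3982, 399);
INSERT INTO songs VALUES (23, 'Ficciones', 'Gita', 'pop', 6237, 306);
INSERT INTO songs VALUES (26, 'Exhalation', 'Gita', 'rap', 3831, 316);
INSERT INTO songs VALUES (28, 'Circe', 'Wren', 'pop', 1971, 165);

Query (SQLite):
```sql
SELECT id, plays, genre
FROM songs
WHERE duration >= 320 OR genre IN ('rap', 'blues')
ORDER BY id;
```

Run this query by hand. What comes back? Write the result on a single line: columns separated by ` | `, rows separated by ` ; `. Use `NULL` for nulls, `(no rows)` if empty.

1 | 2367 | rap ; 3 | 5345 | blues ; 18 | 3392 | blues ; 19 | 1157 | rap ; 20 | 3982 | rock ; 26 | 3831 | rap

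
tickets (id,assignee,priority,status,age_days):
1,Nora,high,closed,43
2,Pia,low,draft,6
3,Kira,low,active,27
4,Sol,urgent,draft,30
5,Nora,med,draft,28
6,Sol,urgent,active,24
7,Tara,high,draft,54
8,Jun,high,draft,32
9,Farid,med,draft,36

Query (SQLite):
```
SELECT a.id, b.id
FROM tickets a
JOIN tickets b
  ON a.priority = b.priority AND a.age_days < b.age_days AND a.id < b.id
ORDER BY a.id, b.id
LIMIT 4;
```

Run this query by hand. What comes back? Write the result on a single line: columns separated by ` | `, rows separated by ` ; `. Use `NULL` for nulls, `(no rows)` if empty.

1 | 7 ; 2 | 3 ; 5 | 9

Pairs (a,b) with same priority, a.age_days < b.age_days, a.id < b.id.
priority groups: high:{1,7,8} low:{2,3} med:{5,9} urgent:{4,6}
Ordered by (a.id, b.id); first 4.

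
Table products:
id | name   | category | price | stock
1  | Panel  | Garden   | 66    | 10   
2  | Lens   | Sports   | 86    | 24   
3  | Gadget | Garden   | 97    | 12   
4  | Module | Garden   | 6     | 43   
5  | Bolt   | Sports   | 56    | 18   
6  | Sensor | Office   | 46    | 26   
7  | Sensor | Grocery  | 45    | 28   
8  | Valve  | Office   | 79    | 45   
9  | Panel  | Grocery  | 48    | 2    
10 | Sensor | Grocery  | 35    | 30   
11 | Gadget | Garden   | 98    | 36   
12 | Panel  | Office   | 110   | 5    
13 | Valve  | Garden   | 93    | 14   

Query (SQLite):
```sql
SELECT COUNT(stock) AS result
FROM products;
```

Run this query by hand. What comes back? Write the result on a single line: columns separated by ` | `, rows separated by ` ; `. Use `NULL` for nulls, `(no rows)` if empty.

All stock values: [10, 24, 12, 43, 18, 26, 28, 45, 2, 30, 36, 5, 14].
COUNT(stock) counts non-NULL values → 13.

13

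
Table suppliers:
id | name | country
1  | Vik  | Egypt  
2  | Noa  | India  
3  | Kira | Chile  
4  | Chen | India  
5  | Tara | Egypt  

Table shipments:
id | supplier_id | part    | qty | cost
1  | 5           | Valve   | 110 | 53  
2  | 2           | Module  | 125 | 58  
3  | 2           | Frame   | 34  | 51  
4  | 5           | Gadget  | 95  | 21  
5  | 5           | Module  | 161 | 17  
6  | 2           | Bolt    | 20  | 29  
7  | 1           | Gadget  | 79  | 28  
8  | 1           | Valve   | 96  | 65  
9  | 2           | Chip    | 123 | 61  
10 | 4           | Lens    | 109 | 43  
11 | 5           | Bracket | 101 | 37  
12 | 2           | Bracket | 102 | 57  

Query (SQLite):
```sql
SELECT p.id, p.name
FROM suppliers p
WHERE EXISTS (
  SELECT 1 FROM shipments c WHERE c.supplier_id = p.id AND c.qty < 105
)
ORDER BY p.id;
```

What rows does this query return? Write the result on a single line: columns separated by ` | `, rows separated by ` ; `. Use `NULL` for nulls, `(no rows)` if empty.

1 | Vik ; 2 | Noa ; 5 | Tara

For each suppliers row, check whether any shipments with matching supplier_id has qty < 105.
Keep rows where that is true.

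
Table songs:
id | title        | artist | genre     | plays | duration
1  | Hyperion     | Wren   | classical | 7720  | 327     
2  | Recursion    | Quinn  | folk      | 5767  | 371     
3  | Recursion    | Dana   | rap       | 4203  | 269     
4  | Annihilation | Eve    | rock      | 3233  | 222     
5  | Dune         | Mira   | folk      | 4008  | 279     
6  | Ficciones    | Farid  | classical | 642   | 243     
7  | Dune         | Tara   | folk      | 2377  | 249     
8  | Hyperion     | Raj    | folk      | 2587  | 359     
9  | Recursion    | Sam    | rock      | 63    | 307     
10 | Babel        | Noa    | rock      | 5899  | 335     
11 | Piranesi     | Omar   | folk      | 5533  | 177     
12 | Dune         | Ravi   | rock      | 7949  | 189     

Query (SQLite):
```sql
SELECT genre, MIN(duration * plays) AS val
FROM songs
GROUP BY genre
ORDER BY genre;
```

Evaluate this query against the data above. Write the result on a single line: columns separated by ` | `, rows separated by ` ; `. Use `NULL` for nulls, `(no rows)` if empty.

classical | 156006 ; folk | 591873 ; rap | 1130607 ; rock | 19341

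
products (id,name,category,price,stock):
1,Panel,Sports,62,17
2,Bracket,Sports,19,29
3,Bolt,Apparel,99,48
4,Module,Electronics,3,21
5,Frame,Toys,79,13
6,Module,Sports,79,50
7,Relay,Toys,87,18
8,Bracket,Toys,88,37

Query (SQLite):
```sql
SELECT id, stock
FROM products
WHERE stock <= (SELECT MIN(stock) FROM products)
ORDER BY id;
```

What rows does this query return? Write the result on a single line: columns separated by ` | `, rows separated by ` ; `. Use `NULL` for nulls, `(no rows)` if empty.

5 | 13

Scalar subquery: MIN(stock) over all products rows = 13.
Keep rows where stock <= that value.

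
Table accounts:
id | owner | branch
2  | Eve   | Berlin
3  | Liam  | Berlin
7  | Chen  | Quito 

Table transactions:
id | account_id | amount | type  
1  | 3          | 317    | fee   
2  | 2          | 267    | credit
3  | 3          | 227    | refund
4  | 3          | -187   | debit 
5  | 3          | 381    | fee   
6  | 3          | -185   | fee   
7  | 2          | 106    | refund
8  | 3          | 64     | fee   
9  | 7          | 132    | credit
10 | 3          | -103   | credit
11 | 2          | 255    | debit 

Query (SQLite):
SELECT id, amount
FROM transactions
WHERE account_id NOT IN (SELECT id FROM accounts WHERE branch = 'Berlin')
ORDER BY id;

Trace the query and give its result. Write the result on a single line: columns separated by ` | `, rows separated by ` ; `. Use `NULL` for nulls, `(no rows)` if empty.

Inner query: accounts.id where branch = 'Berlin'.
Outer: keep transactions rows whose account_id is not in that set.
Inner query → {2, 3}

9 | 132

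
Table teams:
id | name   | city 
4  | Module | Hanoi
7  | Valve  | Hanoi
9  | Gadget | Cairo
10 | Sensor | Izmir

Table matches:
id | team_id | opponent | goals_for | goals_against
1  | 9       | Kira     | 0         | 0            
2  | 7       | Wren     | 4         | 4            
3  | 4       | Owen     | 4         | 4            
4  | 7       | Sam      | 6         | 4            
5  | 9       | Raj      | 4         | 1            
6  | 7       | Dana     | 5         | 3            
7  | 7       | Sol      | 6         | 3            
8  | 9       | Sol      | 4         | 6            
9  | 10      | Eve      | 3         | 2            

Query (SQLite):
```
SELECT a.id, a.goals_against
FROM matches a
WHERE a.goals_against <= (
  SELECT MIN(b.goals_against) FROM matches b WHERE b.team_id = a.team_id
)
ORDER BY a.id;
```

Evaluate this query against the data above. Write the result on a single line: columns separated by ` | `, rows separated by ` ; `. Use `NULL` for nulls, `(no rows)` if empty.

1 | 0 ; 3 | 4 ; 6 | 3 ; 7 | 3 ; 9 | 2

For each matches row a, compute MIN(goals_against) over rows sharing a.team_id.
Keep row a if a.goals_against <= that per-group MIN.
  team_id=4: MIN(goals_against) = 4
  team_id=7: MIN(goals_against) = 3
  team_id=9: MIN(goals_against) = 0
  team_id=10: MIN(goals_against) = 2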